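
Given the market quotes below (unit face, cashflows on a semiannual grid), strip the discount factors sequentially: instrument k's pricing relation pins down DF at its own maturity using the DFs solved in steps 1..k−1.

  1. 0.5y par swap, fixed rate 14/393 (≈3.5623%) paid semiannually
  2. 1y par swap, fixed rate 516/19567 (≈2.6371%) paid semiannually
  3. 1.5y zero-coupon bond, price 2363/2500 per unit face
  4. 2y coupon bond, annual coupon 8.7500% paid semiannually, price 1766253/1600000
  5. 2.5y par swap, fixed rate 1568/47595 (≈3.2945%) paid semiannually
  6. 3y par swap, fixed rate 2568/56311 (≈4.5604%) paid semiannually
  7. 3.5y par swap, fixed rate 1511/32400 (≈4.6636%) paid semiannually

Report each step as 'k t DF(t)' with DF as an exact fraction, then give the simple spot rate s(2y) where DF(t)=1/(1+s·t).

step 1 [0.5y] swap r/2=7/393: DF=(1 − 7/393·(0))/(1+7/393) = 393/400 ≈ 0.982500
step 2 [1y] swap r/2=258/19567: DF=(1 − 258/19567·(0.982500))/(1+258/19567) = 4871/5000 ≈ 0.974200
step 3 [1.5y] zero: DF = P = 2363/2500 ≈ 0.945200
step 4 [2y] bond c/2=7/160: DF=(1766253/1600000 − 7/160·(0.982500+0.974200+0.945200))/(1+7/160) = 117/125 ≈ 0.936000
step 5 [2.5y] swap r/2=784/47595: DF=(1 − 784/47595·(0.982500+0.974200+0.945200+0.936000))/(1+784/47595) = 576/625 ≈ 0.921600
step 6 [3y] swap r/2=1284/56311: DF=(1 − 1284/56311·(0.982500+0.974200+0.945200+0.936000+0.921600))/(1+1284/56311) = 2179/2500 ≈ 0.871600
step 7 [3.5y] swap r/2=1511/64800: DF=(1 − 1511/64800·(0.982500+0.974200+0.945200+0.936000+0.921600+0.871600))/(1+1511/64800) = 8489/10000 ≈ 0.848900

1 1/2 393/400
2 1 4871/5000
3 3/2 2363/2500
4 2 117/125
5 5/2 576/625
6 3 2179/2500
7 7/2 8489/10000
s(2y) = (1/(117/125) − 1)/(2) = 4/117 ≈ 3.4188%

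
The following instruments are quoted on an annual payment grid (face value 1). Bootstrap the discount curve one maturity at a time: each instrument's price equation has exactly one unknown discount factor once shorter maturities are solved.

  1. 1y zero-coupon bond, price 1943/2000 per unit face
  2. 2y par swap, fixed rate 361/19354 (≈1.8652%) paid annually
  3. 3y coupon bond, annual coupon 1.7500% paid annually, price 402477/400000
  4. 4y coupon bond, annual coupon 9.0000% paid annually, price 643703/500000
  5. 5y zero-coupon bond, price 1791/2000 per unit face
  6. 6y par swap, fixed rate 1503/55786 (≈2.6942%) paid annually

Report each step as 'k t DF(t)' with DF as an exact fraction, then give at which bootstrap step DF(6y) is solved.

1 1 1943/2000
2 2 9639/10000
3 3 2389/2500
4 4 589/625
5 5 1791/2000
6 6 8497/10000
DF(6y) is solved at step 6

step 1 [1y] zero: DF = P = 1943/2000 ≈ 0.971500
step 2 [2y] swap r/1=361/19354: DF=(1 − 361/19354·(0.971500))/(1+361/19354) = 9639/10000 ≈ 0.963900
step 3 [3y] bond c/1=7/400: DF=(402477/400000 − 7/400·(0.971500+0.963900))/(1+7/400) = 2389/2500 ≈ 0.955600
step 4 [4y] bond c/1=9/100: DF=(643703/500000 − 9/100·(0.971500+0.963900+0.955600))/(1+9/100) = 589/625 ≈ 0.942400
step 5 [5y] zero: DF = P = 1791/2000 ≈ 0.895500
step 6 [6y] swap r/1=1503/55786: DF=(1 − 1503/55786·(0.971500+0.963900+0.955600+0.942400+0.895500))/(1+1503/55786) = 8497/10000 ≈ 0.849700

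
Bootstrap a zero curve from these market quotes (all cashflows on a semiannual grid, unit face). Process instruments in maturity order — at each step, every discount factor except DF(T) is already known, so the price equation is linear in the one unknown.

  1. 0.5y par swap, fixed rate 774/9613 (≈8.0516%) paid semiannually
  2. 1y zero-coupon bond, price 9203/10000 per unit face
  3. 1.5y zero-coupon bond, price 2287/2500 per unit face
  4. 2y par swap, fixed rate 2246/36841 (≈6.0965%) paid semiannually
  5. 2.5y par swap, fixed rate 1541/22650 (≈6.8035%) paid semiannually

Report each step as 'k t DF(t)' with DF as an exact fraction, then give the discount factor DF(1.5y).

1 1/2 9613/10000
2 1 9203/10000
3 3/2 2287/2500
4 2 8877/10000
5 5/2 8459/10000
DF(1.5y) = 2287/2500 ≈ 0.914800

step 1 [0.5y] swap r/2=387/9613: DF=(1 − 387/9613·(0))/(1+387/9613) = 9613/10000 ≈ 0.961300
step 2 [1y] zero: DF = P = 9203/10000 ≈ 0.920300
step 3 [1.5y] zero: DF = P = 2287/2500 ≈ 0.914800
step 4 [2y] swap r/2=1123/36841: DF=(1 − 1123/36841·(0.961300+0.920300+0.914800))/(1+1123/36841) = 8877/10000 ≈ 0.887700
step 5 [2.5y] swap r/2=1541/45300: DF=(1 − 1541/45300·(0.961300+0.920300+0.914800+0.887700))/(1+1541/45300) = 8459/10000 ≈ 0.845900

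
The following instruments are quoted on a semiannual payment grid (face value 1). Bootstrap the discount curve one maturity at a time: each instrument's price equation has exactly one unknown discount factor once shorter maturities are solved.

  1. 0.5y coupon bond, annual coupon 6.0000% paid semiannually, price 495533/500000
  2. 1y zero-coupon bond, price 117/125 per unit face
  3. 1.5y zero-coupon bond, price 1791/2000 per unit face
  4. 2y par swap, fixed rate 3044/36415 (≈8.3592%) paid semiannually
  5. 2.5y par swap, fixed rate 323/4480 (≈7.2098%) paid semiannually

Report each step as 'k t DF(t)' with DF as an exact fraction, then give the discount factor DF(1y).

step 1 [0.5y] bond c/2=3/100: DF=(495533/500000 − 3/100·(0))/(1+3/100) = 4811/5000 ≈ 0.962200
step 2 [1y] zero: DF = P = 117/125 ≈ 0.936000
step 3 [1.5y] zero: DF = P = 1791/2000 ≈ 0.895500
step 4 [2y] swap r/2=1522/36415: DF=(1 − 1522/36415·(0.962200+0.936000+0.895500))/(1+1522/36415) = 4239/5000 ≈ 0.847800
step 5 [2.5y] swap r/2=323/8960: DF=(1 − 323/8960·(0.962200+0.936000+0.895500+0.847800))/(1+323/8960) = 1677/2000 ≈ 0.838500

1 1/2 4811/5000
2 1 117/125
3 3/2 1791/2000
4 2 4239/5000
5 5/2 1677/2000
DF(1y) = 117/125 ≈ 0.936000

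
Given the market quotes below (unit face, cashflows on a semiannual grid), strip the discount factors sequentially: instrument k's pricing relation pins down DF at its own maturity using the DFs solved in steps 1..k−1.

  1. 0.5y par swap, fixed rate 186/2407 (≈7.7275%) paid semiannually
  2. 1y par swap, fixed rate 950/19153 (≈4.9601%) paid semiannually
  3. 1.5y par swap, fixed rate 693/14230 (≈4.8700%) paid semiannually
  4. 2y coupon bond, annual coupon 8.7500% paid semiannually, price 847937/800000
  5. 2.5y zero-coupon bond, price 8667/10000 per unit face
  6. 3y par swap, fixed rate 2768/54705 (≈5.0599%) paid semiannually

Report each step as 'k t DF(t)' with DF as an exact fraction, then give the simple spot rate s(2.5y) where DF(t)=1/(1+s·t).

step 1 [0.5y] swap r/2=93/2407: DF=(1 − 93/2407·(0))/(1+93/2407) = 2407/2500 ≈ 0.962800
step 2 [1y] swap r/2=475/19153: DF=(1 − 475/19153·(0.962800))/(1+475/19153) = 381/400 ≈ 0.952500
step 3 [1.5y] swap r/2=693/28460: DF=(1 − 693/28460·(0.962800+0.952500))/(1+693/28460) = 9307/10000 ≈ 0.930700
step 4 [2y] bond c/2=7/160: DF=(847937/800000 − 7/160·(0.962800+0.952500+0.930700))/(1+7/160) = 4481/5000 ≈ 0.896200
step 5 [2.5y] zero: DF = P = 8667/10000 ≈ 0.866700
step 6 [3y] swap r/2=1384/54705: DF=(1 − 1384/54705·(0.962800+0.952500+0.930700+0.896200+0.866700))/(1+1384/54705) = 1077/1250 ≈ 0.861600

1 1/2 2407/2500
2 1 381/400
3 3/2 9307/10000
4 2 4481/5000
5 5/2 8667/10000
6 3 1077/1250
s(2.5y) = (1/(8667/10000) − 1)/(5/2) = 2666/43335 ≈ 6.1521%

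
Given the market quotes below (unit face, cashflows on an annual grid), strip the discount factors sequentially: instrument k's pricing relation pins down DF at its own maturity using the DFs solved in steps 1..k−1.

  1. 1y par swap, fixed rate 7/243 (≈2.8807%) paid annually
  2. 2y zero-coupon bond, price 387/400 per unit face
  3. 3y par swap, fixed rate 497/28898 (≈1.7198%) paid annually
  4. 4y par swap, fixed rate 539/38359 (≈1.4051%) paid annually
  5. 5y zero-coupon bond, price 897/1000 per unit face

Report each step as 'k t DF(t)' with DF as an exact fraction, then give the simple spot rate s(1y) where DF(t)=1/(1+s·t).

step 1 [1y] swap r/1=7/243: DF=(1 − 7/243·(0))/(1+7/243) = 243/250 ≈ 0.972000
step 2 [2y] zero: DF = P = 387/400 ≈ 0.967500
step 3 [3y] swap r/1=497/28898: DF=(1 − 497/28898·(0.972000+0.967500))/(1+497/28898) = 9503/10000 ≈ 0.950300
step 4 [4y] swap r/1=539/38359: DF=(1 − 539/38359·(0.972000+0.967500+0.950300))/(1+539/38359) = 9461/10000 ≈ 0.946100
step 5 [5y] zero: DF = P = 897/1000 ≈ 0.897000

1 1 243/250
2 2 387/400
3 3 9503/10000
4 4 9461/10000
5 5 897/1000
s(1y) = (1/(243/250) − 1)/(1) = 7/243 ≈ 2.8807%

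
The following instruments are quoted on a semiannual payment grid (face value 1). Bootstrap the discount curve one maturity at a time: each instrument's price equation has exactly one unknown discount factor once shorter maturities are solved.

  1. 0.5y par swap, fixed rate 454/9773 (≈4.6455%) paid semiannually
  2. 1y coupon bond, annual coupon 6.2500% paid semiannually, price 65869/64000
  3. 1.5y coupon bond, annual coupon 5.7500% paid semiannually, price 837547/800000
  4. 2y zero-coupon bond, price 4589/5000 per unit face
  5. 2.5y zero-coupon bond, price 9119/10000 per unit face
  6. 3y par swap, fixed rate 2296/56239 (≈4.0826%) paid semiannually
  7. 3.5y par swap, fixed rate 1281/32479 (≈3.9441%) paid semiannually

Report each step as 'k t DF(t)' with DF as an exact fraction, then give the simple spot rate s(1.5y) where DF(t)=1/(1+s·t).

step 1 [0.5y] swap r/2=227/9773: DF=(1 − 227/9773·(0))/(1+227/9773) = 9773/10000 ≈ 0.977300
step 2 [1y] bond c/2=1/32: DF=(65869/64000 − 1/32·(0.977300))/(1+1/32) = 2421/2500 ≈ 0.968400
step 3 [1.5y] bond c/2=23/800: DF=(837547/800000 − 23/800·(0.977300+0.968400))/(1+23/800) = 9633/10000 ≈ 0.963300
step 4 [2y] zero: DF = P = 4589/5000 ≈ 0.917800
step 5 [2.5y] zero: DF = P = 9119/10000 ≈ 0.911900
step 6 [3y] swap r/2=1148/56239: DF=(1 − 1148/56239·(0.977300+0.968400+0.963300+0.917800+0.911900))/(1+1148/56239) = 2213/2500 ≈ 0.885200
step 7 [3.5y] swap r/2=1281/64958: DF=(1 − 1281/64958·(0.977300+0.968400+0.963300+0.917800+0.911900+0.885200))/(1+1281/64958) = 8719/10000 ≈ 0.871900

1 1/2 9773/10000
2 1 2421/2500
3 3/2 9633/10000
4 2 4589/5000
5 5/2 9119/10000
6 3 2213/2500
7 7/2 8719/10000
s(1.5y) = (1/(9633/10000) − 1)/(3/2) = 734/28899 ≈ 2.5399%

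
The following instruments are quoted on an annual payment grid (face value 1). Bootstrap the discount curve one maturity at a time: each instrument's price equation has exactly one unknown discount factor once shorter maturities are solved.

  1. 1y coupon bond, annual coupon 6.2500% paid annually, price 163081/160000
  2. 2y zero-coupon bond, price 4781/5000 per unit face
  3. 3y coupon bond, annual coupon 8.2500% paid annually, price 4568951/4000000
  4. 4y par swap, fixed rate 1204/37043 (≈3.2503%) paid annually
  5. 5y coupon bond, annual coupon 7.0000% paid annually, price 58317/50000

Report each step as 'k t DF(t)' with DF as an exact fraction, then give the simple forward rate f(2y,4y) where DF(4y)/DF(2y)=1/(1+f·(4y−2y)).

1 1 9593/10000
2 2 4781/5000
3 3 2273/2500
4 4 2199/2500
5 5 8477/10000
f(2y,4y) = ((4781/5000)/(2199/2500) − 1)/(2) = 383/8796 ≈ 4.3543%

step 1 [1y] bond c/1=1/16: DF=(163081/160000 − 1/16·(0))/(1+1/16) = 9593/10000 ≈ 0.959300
step 2 [2y] zero: DF = P = 4781/5000 ≈ 0.956200
step 3 [3y] bond c/1=33/400: DF=(4568951/4000000 − 33/400·(0.959300+0.956200))/(1+33/400) = 2273/2500 ≈ 0.909200
step 4 [4y] swap r/1=1204/37043: DF=(1 − 1204/37043·(0.959300+0.956200+0.909200))/(1+1204/37043) = 2199/2500 ≈ 0.879600
step 5 [5y] bond c/1=7/100: DF=(58317/50000 − 7/100·(0.959300+0.956200+0.909200+0.879600))/(1+7/100) = 8477/10000 ≈ 0.847700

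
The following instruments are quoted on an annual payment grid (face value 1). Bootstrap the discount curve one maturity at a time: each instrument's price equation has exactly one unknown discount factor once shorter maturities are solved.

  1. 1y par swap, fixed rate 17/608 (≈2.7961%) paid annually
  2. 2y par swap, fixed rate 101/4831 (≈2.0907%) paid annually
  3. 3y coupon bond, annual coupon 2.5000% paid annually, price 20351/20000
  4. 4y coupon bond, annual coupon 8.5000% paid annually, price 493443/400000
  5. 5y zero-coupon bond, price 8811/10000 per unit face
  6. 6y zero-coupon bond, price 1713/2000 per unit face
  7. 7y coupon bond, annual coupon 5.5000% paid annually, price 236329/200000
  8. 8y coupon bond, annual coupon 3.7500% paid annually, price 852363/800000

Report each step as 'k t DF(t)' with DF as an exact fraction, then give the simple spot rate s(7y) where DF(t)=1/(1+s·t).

step 1 [1y] swap r/1=17/608: DF=(1 − 17/608·(0))/(1+17/608) = 608/625 ≈ 0.972800
step 2 [2y] swap r/1=101/4831: DF=(1 − 101/4831·(0.972800))/(1+101/4831) = 2399/2500 ≈ 0.959600
step 3 [3y] bond c/1=1/40: DF=(20351/20000 − 1/40·(0.972800+0.959600))/(1+1/40) = 591/625 ≈ 0.945600
step 4 [4y] bond c/1=17/200: DF=(493443/400000 − 17/200·(0.972800+0.959600+0.945600))/(1+17/200) = 1823/2000 ≈ 0.911500
step 5 [5y] zero: DF = P = 8811/10000 ≈ 0.881100
step 6 [6y] zero: DF = P = 1713/2000 ≈ 0.856500
step 7 [7y] bond c/1=11/200: DF=(236329/200000 − 11/200·(0.972800+0.959600+0.945600+0.911500+0.881100+0.856500))/(1+11/200) = 8319/10000 ≈ 0.831900
step 8 [8y] bond c/1=3/80: DF=(852363/800000 − 3/80·(0.972800+0.959600+0.945600+0.911500+0.881100+0.856500+0.831900))/(1+3/80) = 7971/10000 ≈ 0.797100

1 1 608/625
2 2 2399/2500
3 3 591/625
4 4 1823/2000
5 5 8811/10000
6 6 1713/2000
7 7 8319/10000
8 8 7971/10000
s(7y) = (1/(8319/10000) − 1)/(7) = 1681/58233 ≈ 2.8867%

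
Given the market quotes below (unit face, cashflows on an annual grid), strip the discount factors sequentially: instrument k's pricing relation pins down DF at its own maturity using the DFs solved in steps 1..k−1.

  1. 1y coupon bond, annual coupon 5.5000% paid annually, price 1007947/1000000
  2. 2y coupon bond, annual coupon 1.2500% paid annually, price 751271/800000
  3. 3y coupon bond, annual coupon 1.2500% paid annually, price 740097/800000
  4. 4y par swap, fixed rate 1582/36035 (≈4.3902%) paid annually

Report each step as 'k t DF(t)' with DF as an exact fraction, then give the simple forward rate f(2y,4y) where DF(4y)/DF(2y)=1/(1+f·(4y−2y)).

1 1 4777/5000
2 2 9157/10000
3 3 4453/5000
4 4 4209/5000
f(2y,4y) = ((9157/10000)/(4209/5000) − 1)/(2) = 739/16836 ≈ 4.3894%

step 1 [1y] bond c/1=11/200: DF=(1007947/1000000 − 11/200·(0))/(1+11/200) = 4777/5000 ≈ 0.955400
step 2 [2y] bond c/1=1/80: DF=(751271/800000 − 1/80·(0.955400))/(1+1/80) = 9157/10000 ≈ 0.915700
step 3 [3y] bond c/1=1/80: DF=(740097/800000 − 1/80·(0.955400+0.915700))/(1+1/80) = 4453/5000 ≈ 0.890600
step 4 [4y] swap r/1=1582/36035: DF=(1 − 1582/36035·(0.955400+0.915700+0.890600))/(1+1582/36035) = 4209/5000 ≈ 0.841800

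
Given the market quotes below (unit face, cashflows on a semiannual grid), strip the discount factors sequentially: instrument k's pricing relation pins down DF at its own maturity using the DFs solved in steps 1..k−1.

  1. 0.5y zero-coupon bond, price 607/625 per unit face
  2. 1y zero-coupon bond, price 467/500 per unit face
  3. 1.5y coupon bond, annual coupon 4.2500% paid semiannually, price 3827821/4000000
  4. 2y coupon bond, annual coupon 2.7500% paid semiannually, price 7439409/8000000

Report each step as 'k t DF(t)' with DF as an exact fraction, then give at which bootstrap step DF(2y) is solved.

1 1/2 607/625
2 1 467/500
3 3/2 4487/5000
4 2 8793/10000
DF(2y) is solved at step 4

step 1 [0.5y] zero: DF = P = 607/625 ≈ 0.971200
step 2 [1y] zero: DF = P = 467/500 ≈ 0.934000
step 3 [1.5y] bond c/2=17/800: DF=(3827821/4000000 − 17/800·(0.971200+0.934000))/(1+17/800) = 4487/5000 ≈ 0.897400
step 4 [2y] bond c/2=11/800: DF=(7439409/8000000 − 11/800·(0.971200+0.934000+0.897400))/(1+11/800) = 8793/10000 ≈ 0.879300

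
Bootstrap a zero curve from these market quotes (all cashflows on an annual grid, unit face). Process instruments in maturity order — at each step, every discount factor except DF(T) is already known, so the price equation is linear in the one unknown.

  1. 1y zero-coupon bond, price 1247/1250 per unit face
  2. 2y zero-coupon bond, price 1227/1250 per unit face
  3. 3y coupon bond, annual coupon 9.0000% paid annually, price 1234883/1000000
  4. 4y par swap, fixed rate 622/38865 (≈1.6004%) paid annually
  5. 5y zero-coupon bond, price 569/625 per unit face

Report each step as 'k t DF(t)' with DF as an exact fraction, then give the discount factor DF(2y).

step 1 [1y] zero: DF = P = 1247/1250 ≈ 0.997600
step 2 [2y] zero: DF = P = 1227/1250 ≈ 0.981600
step 3 [3y] bond c/1=9/100: DF=(1234883/1000000 − 9/100·(0.997600+0.981600))/(1+9/100) = 1939/2000 ≈ 0.969500
step 4 [4y] swap r/1=622/38865: DF=(1 − 622/38865·(0.997600+0.981600+0.969500))/(1+622/38865) = 4689/5000 ≈ 0.937800
step 5 [5y] zero: DF = P = 569/625 ≈ 0.910400

1 1 1247/1250
2 2 1227/1250
3 3 1939/2000
4 4 4689/5000
5 5 569/625
DF(2y) = 1227/1250 ≈ 0.981600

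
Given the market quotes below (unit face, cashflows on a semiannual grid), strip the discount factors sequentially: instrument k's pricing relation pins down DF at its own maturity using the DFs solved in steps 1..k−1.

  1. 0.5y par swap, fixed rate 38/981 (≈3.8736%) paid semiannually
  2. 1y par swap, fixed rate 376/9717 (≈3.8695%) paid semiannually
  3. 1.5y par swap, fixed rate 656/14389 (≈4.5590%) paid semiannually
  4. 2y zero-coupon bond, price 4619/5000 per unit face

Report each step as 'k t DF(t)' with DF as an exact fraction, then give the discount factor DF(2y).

step 1 [0.5y] swap r/2=19/981: DF=(1 − 19/981·(0))/(1+19/981) = 981/1000 ≈ 0.981000
step 2 [1y] swap r/2=188/9717: DF=(1 − 188/9717·(0.981000))/(1+188/9717) = 1203/1250 ≈ 0.962400
step 3 [1.5y] swap r/2=328/14389: DF=(1 − 328/14389·(0.981000+0.962400))/(1+328/14389) = 584/625 ≈ 0.934400
step 4 [2y] zero: DF = P = 4619/5000 ≈ 0.923800

1 1/2 981/1000
2 1 1203/1250
3 3/2 584/625
4 2 4619/5000
DF(2y) = 4619/5000 ≈ 0.923800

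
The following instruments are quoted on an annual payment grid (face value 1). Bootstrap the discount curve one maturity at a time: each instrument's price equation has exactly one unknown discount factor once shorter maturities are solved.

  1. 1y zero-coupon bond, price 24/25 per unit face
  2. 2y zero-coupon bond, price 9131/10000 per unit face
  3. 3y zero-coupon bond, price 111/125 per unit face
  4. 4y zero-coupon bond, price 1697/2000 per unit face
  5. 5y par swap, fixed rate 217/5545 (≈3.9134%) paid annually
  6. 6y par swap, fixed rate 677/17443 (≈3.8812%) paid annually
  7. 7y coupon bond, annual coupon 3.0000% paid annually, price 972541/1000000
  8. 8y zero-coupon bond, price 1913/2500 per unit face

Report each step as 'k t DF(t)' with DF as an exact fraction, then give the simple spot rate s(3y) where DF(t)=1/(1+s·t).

step 1 [1y] zero: DF = P = 24/25 ≈ 0.960000
step 2 [2y] zero: DF = P = 9131/10000 ≈ 0.913100
step 3 [3y] zero: DF = P = 111/125 ≈ 0.888000
step 4 [4y] zero: DF = P = 1697/2000 ≈ 0.848500
step 5 [5y] swap r/1=217/5545: DF=(1 − 217/5545·(0.960000+0.913100+0.888000+0.848500))/(1+217/5545) = 1033/1250 ≈ 0.826400
step 6 [6y] swap r/1=677/17443: DF=(1 − 677/17443·(0.960000+0.913100+0.888000+0.848500+0.826400))/(1+677/17443) = 7969/10000 ≈ 0.796900
step 7 [7y] bond c/1=3/100: DF=(972541/1000000 − 3/100·(0.960000+0.913100+0.888000+0.848500+0.826400+0.796900))/(1+3/100) = 3959/5000 ≈ 0.791800
step 8 [8y] zero: DF = P = 1913/2500 ≈ 0.765200

1 1 24/25
2 2 9131/10000
3 3 111/125
4 4 1697/2000
5 5 1033/1250
6 6 7969/10000
7 7 3959/5000
8 8 1913/2500
s(3y) = (1/(111/125) − 1)/(3) = 14/333 ≈ 4.2042%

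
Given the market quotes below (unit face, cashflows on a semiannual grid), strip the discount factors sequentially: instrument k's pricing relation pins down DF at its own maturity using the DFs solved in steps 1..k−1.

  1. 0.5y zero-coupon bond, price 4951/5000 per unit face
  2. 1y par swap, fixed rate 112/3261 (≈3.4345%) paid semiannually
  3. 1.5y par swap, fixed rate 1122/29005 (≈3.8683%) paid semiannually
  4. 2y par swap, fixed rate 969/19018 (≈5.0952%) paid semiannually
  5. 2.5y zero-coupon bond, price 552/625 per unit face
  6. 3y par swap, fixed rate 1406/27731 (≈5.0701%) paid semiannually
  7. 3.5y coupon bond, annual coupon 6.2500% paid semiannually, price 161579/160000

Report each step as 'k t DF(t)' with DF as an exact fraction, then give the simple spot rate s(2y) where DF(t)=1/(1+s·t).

step 1 [0.5y] zero: DF = P = 4951/5000 ≈ 0.990200
step 2 [1y] swap r/2=56/3261: DF=(1 − 56/3261·(0.990200))/(1+56/3261) = 604/625 ≈ 0.966400
step 3 [1.5y] swap r/2=561/29005: DF=(1 − 561/29005·(0.990200+0.966400))/(1+561/29005) = 9439/10000 ≈ 0.943900
step 4 [2y] swap r/2=969/38036: DF=(1 − 969/38036·(0.990200+0.966400+0.943900))/(1+969/38036) = 9031/10000 ≈ 0.903100
step 5 [2.5y] zero: DF = P = 552/625 ≈ 0.883200
step 6 [3y] swap r/2=703/27731: DF=(1 − 703/27731·(0.990200+0.966400+0.943900+0.903100+0.883200))/(1+703/27731) = 4297/5000 ≈ 0.859400
step 7 [3.5y] bond c/2=1/32: DF=(161579/160000 − 1/32·(0.990200+0.966400+0.943900+0.903100+0.883200+0.859400))/(1+1/32) = 507/625 ≈ 0.811200

1 1/2 4951/5000
2 1 604/625
3 3/2 9439/10000
4 2 9031/10000
5 5/2 552/625
6 3 4297/5000
7 7/2 507/625
s(2y) = (1/(9031/10000) − 1)/(2) = 969/18062 ≈ 5.3649%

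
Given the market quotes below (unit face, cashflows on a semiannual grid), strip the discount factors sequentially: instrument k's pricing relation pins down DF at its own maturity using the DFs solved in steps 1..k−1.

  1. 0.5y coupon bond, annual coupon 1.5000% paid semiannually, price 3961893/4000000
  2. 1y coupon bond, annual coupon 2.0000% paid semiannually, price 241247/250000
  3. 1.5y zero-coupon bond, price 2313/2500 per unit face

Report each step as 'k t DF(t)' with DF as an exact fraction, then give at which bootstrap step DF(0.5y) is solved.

step 1 [0.5y] bond c/2=3/400: DF=(3961893/4000000 − 3/400·(0))/(1+3/400) = 9831/10000 ≈ 0.983100
step 2 [1y] bond c/2=1/100: DF=(241247/250000 − 1/100·(0.983100))/(1+1/100) = 9457/10000 ≈ 0.945700
step 3 [1.5y] zero: DF = P = 2313/2500 ≈ 0.925200

1 1/2 9831/10000
2 1 9457/10000
3 3/2 2313/2500
DF(0.5y) is solved at step 1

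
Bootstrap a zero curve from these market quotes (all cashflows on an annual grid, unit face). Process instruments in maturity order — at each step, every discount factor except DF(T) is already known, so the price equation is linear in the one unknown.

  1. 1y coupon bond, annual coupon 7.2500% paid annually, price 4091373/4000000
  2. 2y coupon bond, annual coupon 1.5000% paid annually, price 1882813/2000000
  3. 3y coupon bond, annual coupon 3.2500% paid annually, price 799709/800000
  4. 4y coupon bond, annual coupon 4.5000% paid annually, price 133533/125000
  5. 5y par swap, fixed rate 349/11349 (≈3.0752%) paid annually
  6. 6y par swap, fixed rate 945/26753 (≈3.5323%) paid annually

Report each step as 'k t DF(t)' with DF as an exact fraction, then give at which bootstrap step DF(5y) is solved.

1 1 9537/10000
2 2 4567/5000
3 3 4547/5000
4 4 9027/10000
5 5 2151/2500
6 6 811/1000
DF(5y) is solved at step 5

step 1 [1y] bond c/1=29/400: DF=(4091373/4000000 − 29/400·(0))/(1+29/400) = 9537/10000 ≈ 0.953700
step 2 [2y] bond c/1=3/200: DF=(1882813/2000000 − 3/200·(0.953700))/(1+3/200) = 4567/5000 ≈ 0.913400
step 3 [3y] bond c/1=13/400: DF=(799709/800000 − 13/400·(0.953700+0.913400))/(1+13/400) = 4547/5000 ≈ 0.909400
step 4 [4y] bond c/1=9/200: DF=(133533/125000 − 9/200·(0.953700+0.913400+0.909400))/(1+9/200) = 9027/10000 ≈ 0.902700
step 5 [5y] swap r/1=349/11349: DF=(1 − 349/11349·(0.953700+0.913400+0.909400+0.902700))/(1+349/11349) = 2151/2500 ≈ 0.860400
step 6 [6y] swap r/1=945/26753: DF=(1 − 945/26753·(0.953700+0.913400+0.909400+0.902700+0.860400))/(1+945/26753) = 811/1000 ≈ 0.811000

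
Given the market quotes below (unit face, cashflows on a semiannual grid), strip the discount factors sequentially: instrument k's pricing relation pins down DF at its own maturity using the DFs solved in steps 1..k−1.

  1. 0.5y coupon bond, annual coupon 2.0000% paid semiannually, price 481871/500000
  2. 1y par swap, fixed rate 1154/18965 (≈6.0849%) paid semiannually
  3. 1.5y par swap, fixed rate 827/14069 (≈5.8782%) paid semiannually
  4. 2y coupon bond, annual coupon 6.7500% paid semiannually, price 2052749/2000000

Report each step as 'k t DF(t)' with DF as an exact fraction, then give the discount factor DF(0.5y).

1 1/2 4771/5000
2 1 9423/10000
3 3/2 9173/10000
4 2 901/1000
DF(0.5y) = 4771/5000 ≈ 0.954200

step 1 [0.5y] bond c/2=1/100: DF=(481871/500000 − 1/100·(0))/(1+1/100) = 4771/5000 ≈ 0.954200
step 2 [1y] swap r/2=577/18965: DF=(1 − 577/18965·(0.954200))/(1+577/18965) = 9423/10000 ≈ 0.942300
step 3 [1.5y] swap r/2=827/28138: DF=(1 − 827/28138·(0.954200+0.942300))/(1+827/28138) = 9173/10000 ≈ 0.917300
step 4 [2y] bond c/2=27/800: DF=(2052749/2000000 − 27/800·(0.954200+0.942300+0.917300))/(1+27/800) = 901/1000 ≈ 0.901000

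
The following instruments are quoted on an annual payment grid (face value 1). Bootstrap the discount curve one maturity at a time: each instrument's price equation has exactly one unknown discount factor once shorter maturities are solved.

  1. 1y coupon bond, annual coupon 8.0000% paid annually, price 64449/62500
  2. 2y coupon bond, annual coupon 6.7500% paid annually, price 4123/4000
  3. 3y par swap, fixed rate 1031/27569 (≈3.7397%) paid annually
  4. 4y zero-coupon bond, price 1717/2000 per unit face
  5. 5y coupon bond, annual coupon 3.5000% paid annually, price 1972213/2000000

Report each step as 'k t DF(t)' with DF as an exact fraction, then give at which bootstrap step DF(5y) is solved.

1 1 2387/2500
2 2 2263/2500
3 3 8969/10000
4 4 1717/2000
5 5 1661/2000
DF(5y) is solved at step 5

step 1 [1y] bond c/1=2/25: DF=(64449/62500 − 2/25·(0))/(1+2/25) = 2387/2500 ≈ 0.954800
step 2 [2y] bond c/1=27/400: DF=(4123/4000 − 27/400·(0.954800))/(1+27/400) = 2263/2500 ≈ 0.905200
step 3 [3y] swap r/1=1031/27569: DF=(1 − 1031/27569·(0.954800+0.905200))/(1+1031/27569) = 8969/10000 ≈ 0.896900
step 4 [4y] zero: DF = P = 1717/2000 ≈ 0.858500
step 5 [5y] bond c/1=7/200: DF=(1972213/2000000 − 7/200·(0.954800+0.905200+0.896900+0.858500))/(1+7/200) = 1661/2000 ≈ 0.830500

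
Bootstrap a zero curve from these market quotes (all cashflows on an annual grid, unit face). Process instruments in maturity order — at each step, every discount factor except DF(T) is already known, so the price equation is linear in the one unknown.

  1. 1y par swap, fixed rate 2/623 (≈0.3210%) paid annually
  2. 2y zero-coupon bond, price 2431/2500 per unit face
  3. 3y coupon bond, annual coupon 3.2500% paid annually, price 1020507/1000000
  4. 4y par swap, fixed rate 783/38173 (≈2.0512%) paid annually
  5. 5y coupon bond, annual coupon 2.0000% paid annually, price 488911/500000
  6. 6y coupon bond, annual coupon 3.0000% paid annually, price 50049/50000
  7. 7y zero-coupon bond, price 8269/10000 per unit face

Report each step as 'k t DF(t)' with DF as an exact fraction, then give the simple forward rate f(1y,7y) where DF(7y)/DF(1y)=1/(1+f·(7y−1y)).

1 1 623/625
2 2 2431/2500
3 3 579/625
4 4 9217/10000
5 5 4419/5000
6 6 8349/10000
7 7 8269/10000
f(1y,7y) = ((623/625)/(8269/10000) − 1)/(6) = 1699/49614 ≈ 3.4244%

step 1 [1y] swap r/1=2/623: DF=(1 − 2/623·(0))/(1+2/623) = 623/625 ≈ 0.996800
step 2 [2y] zero: DF = P = 2431/2500 ≈ 0.972400
step 3 [3y] bond c/1=13/400: DF=(1020507/1000000 − 13/400·(0.996800+0.972400))/(1+13/400) = 579/625 ≈ 0.926400
step 4 [4y] swap r/1=783/38173: DF=(1 − 783/38173·(0.996800+0.972400+0.926400))/(1+783/38173) = 9217/10000 ≈ 0.921700
step 5 [5y] bond c/1=1/50: DF=(488911/500000 − 1/50·(0.996800+0.972400+0.926400+0.921700))/(1+1/50) = 4419/5000 ≈ 0.883800
step 6 [6y] bond c/1=3/100: DF=(50049/50000 − 3/100·(0.996800+0.972400+0.926400+0.921700+0.883800))/(1+3/100) = 8349/10000 ≈ 0.834900
step 7 [7y] zero: DF = P = 8269/10000 ≈ 0.826900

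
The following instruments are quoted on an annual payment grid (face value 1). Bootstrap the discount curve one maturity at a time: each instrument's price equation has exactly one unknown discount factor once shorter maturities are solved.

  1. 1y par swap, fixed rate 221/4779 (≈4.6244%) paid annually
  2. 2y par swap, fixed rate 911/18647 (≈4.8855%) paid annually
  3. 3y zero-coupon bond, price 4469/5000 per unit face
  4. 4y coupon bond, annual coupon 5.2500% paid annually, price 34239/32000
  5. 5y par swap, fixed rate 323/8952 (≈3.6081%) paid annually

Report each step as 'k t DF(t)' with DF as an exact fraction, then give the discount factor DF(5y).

1 1 4779/5000
2 2 9089/10000
3 3 4469/5000
4 4 879/1000
5 5 1677/2000
DF(5y) = 1677/2000 ≈ 0.838500

step 1 [1y] swap r/1=221/4779: DF=(1 − 221/4779·(0))/(1+221/4779) = 4779/5000 ≈ 0.955800
step 2 [2y] swap r/1=911/18647: DF=(1 − 911/18647·(0.955800))/(1+911/18647) = 9089/10000 ≈ 0.908900
step 3 [3y] zero: DF = P = 4469/5000 ≈ 0.893800
step 4 [4y] bond c/1=21/400: DF=(34239/32000 − 21/400·(0.955800+0.908900+0.893800))/(1+21/400) = 879/1000 ≈ 0.879000
step 5 [5y] swap r/1=323/8952: DF=(1 − 323/8952·(0.955800+0.908900+0.893800+0.879000))/(1+323/8952) = 1677/2000 ≈ 0.838500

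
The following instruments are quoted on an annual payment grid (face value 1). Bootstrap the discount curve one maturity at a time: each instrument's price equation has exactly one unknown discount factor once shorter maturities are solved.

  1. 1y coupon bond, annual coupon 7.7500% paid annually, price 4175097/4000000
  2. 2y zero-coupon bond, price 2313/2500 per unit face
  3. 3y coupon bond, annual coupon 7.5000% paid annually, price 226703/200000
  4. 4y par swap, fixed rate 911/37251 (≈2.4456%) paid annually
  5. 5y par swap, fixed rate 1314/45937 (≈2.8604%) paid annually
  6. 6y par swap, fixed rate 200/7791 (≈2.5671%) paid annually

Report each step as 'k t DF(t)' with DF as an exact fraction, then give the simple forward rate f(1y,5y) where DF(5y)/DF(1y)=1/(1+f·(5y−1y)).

step 1 [1y] bond c/1=31/400: DF=(4175097/4000000 − 31/400·(0))/(1+31/400) = 9687/10000 ≈ 0.968700
step 2 [2y] zero: DF = P = 2313/2500 ≈ 0.925200
step 3 [3y] bond c/1=3/40: DF=(226703/200000 − 3/40·(0.968700+0.925200))/(1+3/40) = 9223/10000 ≈ 0.922300
step 4 [4y] swap r/1=911/37251: DF=(1 − 911/37251·(0.968700+0.925200+0.922300))/(1+911/37251) = 9089/10000 ≈ 0.908900
step 5 [5y] swap r/1=1314/45937: DF=(1 − 1314/45937·(0.968700+0.925200+0.922300+0.908900))/(1+1314/45937) = 4343/5000 ≈ 0.868600
step 6 [6y] swap r/1=200/7791: DF=(1 − 200/7791·(0.968700+0.925200+0.922300+0.908900+0.868600))/(1+200/7791) = 43/50 ≈ 0.860000

1 1 9687/10000
2 2 2313/2500
3 3 9223/10000
4 4 9089/10000
5 5 4343/5000
6 6 43/50
f(1y,5y) = ((9687/10000)/(4343/5000) − 1)/(4) = 1001/34744 ≈ 2.8811%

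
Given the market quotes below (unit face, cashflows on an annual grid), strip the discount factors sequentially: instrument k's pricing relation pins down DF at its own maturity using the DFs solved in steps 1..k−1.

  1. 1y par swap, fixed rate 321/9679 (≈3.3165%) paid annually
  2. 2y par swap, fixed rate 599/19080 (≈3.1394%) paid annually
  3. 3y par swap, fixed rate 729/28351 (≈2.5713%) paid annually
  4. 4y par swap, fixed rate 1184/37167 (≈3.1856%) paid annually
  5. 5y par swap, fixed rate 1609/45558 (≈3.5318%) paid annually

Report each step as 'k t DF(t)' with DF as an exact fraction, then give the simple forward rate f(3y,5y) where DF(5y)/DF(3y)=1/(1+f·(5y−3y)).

step 1 [1y] swap r/1=321/9679: DF=(1 − 321/9679·(0))/(1+321/9679) = 9679/10000 ≈ 0.967900
step 2 [2y] swap r/1=599/19080: DF=(1 − 599/19080·(0.967900))/(1+599/19080) = 9401/10000 ≈ 0.940100
step 3 [3y] swap r/1=729/28351: DF=(1 − 729/28351·(0.967900+0.940100))/(1+729/28351) = 9271/10000 ≈ 0.927100
step 4 [4y] swap r/1=1184/37167: DF=(1 − 1184/37167·(0.967900+0.940100+0.927100))/(1+1184/37167) = 551/625 ≈ 0.881600
step 5 [5y] swap r/1=1609/45558: DF=(1 − 1609/45558·(0.967900+0.940100+0.927100+0.881600))/(1+1609/45558) = 8391/10000 ≈ 0.839100

1 1 9679/10000
2 2 9401/10000
3 3 9271/10000
4 4 551/625
5 5 8391/10000
f(3y,5y) = ((9271/10000)/(8391/10000) − 1)/(2) = 440/8391 ≈ 5.2437%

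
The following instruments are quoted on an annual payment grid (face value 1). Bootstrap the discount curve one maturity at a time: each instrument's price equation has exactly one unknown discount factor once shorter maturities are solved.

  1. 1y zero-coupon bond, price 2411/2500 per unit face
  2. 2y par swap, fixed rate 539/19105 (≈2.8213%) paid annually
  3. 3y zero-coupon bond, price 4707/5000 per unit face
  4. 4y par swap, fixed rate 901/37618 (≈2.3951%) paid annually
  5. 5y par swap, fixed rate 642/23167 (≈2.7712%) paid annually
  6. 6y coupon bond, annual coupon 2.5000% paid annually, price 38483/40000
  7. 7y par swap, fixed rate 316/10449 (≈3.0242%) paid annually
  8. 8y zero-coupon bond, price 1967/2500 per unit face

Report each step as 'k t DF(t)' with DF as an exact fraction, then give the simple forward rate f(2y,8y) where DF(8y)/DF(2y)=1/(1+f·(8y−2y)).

step 1 [1y] zero: DF = P = 2411/2500 ≈ 0.964400
step 2 [2y] swap r/1=539/19105: DF=(1 − 539/19105·(0.964400))/(1+539/19105) = 9461/10000 ≈ 0.946100
step 3 [3y] zero: DF = P = 4707/5000 ≈ 0.941400
step 4 [4y] swap r/1=901/37618: DF=(1 − 901/37618·(0.964400+0.946100+0.941400))/(1+901/37618) = 9099/10000 ≈ 0.909900
step 5 [5y] swap r/1=642/23167: DF=(1 − 642/23167·(0.964400+0.946100+0.941400+0.909900))/(1+642/23167) = 2179/2500 ≈ 0.871600
step 6 [6y] bond c/1=1/40: DF=(38483/40000 − 1/40·(0.964400+0.946100+0.941400+0.909900+0.871600))/(1+1/40) = 516/625 ≈ 0.825600
step 7 [7y] swap r/1=316/10449: DF=(1 − 316/10449·(0.964400+0.946100+0.941400+0.909900+0.871600+0.825600))/(1+316/10449) = 1013/1250 ≈ 0.810400
step 8 [8y] zero: DF = P = 1967/2500 ≈ 0.786800

1 1 2411/2500
2 2 9461/10000
3 3 4707/5000
4 4 9099/10000
5 5 2179/2500
6 6 516/625
7 7 1013/1250
8 8 1967/2500
f(2y,8y) = ((9461/10000)/(1967/2500) − 1)/(6) = 531/15736 ≈ 3.3744%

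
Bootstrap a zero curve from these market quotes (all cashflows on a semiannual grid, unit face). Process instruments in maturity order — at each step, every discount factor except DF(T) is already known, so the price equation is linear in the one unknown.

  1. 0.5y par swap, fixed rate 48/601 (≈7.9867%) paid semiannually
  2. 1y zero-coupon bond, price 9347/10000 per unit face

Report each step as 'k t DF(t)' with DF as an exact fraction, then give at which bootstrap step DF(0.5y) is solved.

1 1/2 601/625
2 1 9347/10000
DF(0.5y) is solved at step 1

step 1 [0.5y] swap r/2=24/601: DF=(1 − 24/601·(0))/(1+24/601) = 601/625 ≈ 0.961600
step 2 [1y] zero: DF = P = 9347/10000 ≈ 0.934700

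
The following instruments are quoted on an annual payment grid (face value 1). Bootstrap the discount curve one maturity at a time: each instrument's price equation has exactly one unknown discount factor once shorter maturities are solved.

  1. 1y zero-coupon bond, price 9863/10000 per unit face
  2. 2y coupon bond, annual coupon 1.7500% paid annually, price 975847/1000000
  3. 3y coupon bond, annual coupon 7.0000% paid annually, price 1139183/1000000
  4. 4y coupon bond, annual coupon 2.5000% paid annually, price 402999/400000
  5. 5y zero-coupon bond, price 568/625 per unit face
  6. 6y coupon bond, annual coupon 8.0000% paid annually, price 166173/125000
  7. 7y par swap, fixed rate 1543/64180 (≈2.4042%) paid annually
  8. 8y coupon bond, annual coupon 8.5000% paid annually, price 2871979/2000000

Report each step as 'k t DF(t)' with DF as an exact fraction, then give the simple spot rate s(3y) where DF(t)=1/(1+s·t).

1 1 9863/10000
2 2 9421/10000
3 3 1877/2000
4 4 913/1000
5 5 568/625
6 6 2209/2500
7 7 8457/10000
8 8 8207/10000
s(3y) = (1/(1877/2000) − 1)/(3) = 41/1877 ≈ 2.1843%

step 1 [1y] zero: DF = P = 9863/10000 ≈ 0.986300
step 2 [2y] bond c/1=7/400: DF=(975847/1000000 − 7/400·(0.986300))/(1+7/400) = 9421/10000 ≈ 0.942100
step 3 [3y] bond c/1=7/100: DF=(1139183/1000000 − 7/100·(0.986300+0.942100))/(1+7/100) = 1877/2000 ≈ 0.938500
step 4 [4y] bond c/1=1/40: DF=(402999/400000 − 1/40·(0.986300+0.942100+0.938500))/(1+1/40) = 913/1000 ≈ 0.913000
step 5 [5y] zero: DF = P = 568/625 ≈ 0.908800
step 6 [6y] bond c/1=2/25: DF=(166173/125000 − 2/25·(0.986300+0.942100+0.938500+0.913000+0.908800))/(1+2/25) = 2209/2500 ≈ 0.883600
step 7 [7y] swap r/1=1543/64180: DF=(1 − 1543/64180·(0.986300+0.942100+0.938500+0.913000+0.908800+0.883600))/(1+1543/64180) = 8457/10000 ≈ 0.845700
step 8 [8y] bond c/1=17/200: DF=(2871979/2000000 − 17/200·(0.986300+0.942100+0.938500+0.913000+0.908800+0.883600+0.845700))/(1+17/200) = 8207/10000 ≈ 0.820700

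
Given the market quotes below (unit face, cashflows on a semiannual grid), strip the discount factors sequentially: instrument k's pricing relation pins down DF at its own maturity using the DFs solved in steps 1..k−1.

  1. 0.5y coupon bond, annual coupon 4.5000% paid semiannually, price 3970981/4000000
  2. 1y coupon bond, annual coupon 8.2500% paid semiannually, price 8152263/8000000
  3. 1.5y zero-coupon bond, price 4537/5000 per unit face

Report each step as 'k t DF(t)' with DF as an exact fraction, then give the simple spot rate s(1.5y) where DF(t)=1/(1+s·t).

1 1/2 9709/10000
2 1 4701/5000
3 3/2 4537/5000
s(1.5y) = (1/(4537/5000) − 1)/(3/2) = 926/13611 ≈ 6.8033%

step 1 [0.5y] bond c/2=9/400: DF=(3970981/4000000 − 9/400·(0))/(1+9/400) = 9709/10000 ≈ 0.970900
step 2 [1y] bond c/2=33/800: DF=(8152263/8000000 − 33/800·(0.970900))/(1+33/800) = 4701/5000 ≈ 0.940200
step 3 [1.5y] zero: DF = P = 4537/5000 ≈ 0.907400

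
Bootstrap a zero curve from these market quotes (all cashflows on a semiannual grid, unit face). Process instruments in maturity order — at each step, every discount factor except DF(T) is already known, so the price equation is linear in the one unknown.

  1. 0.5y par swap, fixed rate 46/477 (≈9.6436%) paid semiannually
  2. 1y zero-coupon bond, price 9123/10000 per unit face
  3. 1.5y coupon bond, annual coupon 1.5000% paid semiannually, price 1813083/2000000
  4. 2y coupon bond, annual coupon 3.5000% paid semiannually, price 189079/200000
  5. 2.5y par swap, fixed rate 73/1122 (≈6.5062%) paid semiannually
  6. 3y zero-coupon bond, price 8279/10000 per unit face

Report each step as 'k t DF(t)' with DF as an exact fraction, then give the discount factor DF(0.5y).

1 1/2 477/500
2 1 9123/10000
3 3/2 8859/10000
4 2 4409/5000
5 5/2 427/500
6 3 8279/10000
DF(0.5y) = 477/500 ≈ 0.954000

step 1 [0.5y] swap r/2=23/477: DF=(1 − 23/477·(0))/(1+23/477) = 477/500 ≈ 0.954000
step 2 [1y] zero: DF = P = 9123/10000 ≈ 0.912300
step 3 [1.5y] bond c/2=3/400: DF=(1813083/2000000 − 3/400·(0.954000+0.912300))/(1+3/400) = 8859/10000 ≈ 0.885900
step 4 [2y] bond c/2=7/400: DF=(189079/200000 − 7/400·(0.954000+0.912300+0.885900))/(1+7/400) = 4409/5000 ≈ 0.881800
step 5 [2.5y] swap r/2=73/2244: DF=(1 − 73/2244·(0.954000+0.912300+0.885900+0.881800))/(1+73/2244) = 427/500 ≈ 0.854000
step 6 [3y] zero: DF = P = 8279/10000 ≈ 0.827900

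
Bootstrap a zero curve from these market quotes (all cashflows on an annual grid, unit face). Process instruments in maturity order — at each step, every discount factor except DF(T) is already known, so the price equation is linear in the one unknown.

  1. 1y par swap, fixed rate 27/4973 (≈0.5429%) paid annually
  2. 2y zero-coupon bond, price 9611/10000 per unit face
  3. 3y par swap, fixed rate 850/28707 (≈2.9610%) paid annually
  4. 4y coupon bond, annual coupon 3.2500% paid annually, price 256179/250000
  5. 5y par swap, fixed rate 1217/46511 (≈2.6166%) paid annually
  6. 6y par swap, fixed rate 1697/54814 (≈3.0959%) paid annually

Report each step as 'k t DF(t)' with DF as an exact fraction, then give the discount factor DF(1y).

step 1 [1y] swap r/1=27/4973: DF=(1 − 27/4973·(0))/(1+27/4973) = 4973/5000 ≈ 0.994600
step 2 [2y] zero: DF = P = 9611/10000 ≈ 0.961100
step 3 [3y] swap r/1=850/28707: DF=(1 − 850/28707·(0.994600+0.961100))/(1+850/28707) = 183/200 ≈ 0.915000
step 4 [4y] bond c/1=13/400: DF=(256179/250000 − 13/400·(0.994600+0.961100+0.915000))/(1+13/400) = 9021/10000 ≈ 0.902100
step 5 [5y] swap r/1=1217/46511: DF=(1 − 1217/46511·(0.994600+0.961100+0.915000+0.902100))/(1+1217/46511) = 8783/10000 ≈ 0.878300
step 6 [6y] swap r/1=1697/54814: DF=(1 − 1697/54814·(0.994600+0.961100+0.915000+0.902100+0.878300))/(1+1697/54814) = 8303/10000 ≈ 0.830300

1 1 4973/5000
2 2 9611/10000
3 3 183/200
4 4 9021/10000
5 5 8783/10000
6 6 8303/10000
DF(1y) = 4973/5000 ≈ 0.994600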